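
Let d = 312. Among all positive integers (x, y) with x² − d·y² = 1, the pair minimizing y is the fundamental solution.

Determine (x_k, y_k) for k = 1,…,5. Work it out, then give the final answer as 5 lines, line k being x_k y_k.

53 3
5617 318
595349 33705
63101377 3572412
6688150613 378641967

d=312: √d = [17; 1,1,1,34] (ℓ=4, even), read p_3/q_3
step 0: (17, 1)  from 17·(1,0) + (0,1)
step 1: (18, 1)  from 1·(17,1) + (1,0)
step 2: (35, 2)  from 1·(18,1) + (17,1)
step 3: (53, 3)  from 1·(35,2) + (18,1)
→ (53, 3).  Check: 53²=2809, 312·3²=2808, difference 1.
(x_2, y_2) = (53·53 + 312·3·3, 53·3 + 3·53) = (5617, 318)
(x_3, y_3) = (53·5617 + 312·3·318, 53·318 + 3·5617) = (595349, 33705)
(x_4, y_4) = (53·595349 + 312·3·33705, 53·33705 + 3·595349) = (63101377, 3572412)
(x_5, y_5) = (53·63101377 + 312·3·3572412, 53·3572412 + 3·63101377) = (6688150613, 378641967)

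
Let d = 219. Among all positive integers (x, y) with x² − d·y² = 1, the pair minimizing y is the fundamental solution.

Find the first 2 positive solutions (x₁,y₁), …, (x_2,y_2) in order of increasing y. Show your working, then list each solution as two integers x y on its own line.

√219 → a₀=14, period (1,3,1,28); ℓ=4 even so k=3
i=0: a=14 ⇒ p=14, q=1
i=1: a=1 ⇒ p=15, q=1
i=2: a=3 ⇒ p=59, q=4
i=3: a=1 ⇒ p=74, q=5
(x₁, y₁) = (74, 5);  74² − 219·5² = 1 ✓
(x_2, y_2) = (74·74 + 219·5·5, 74·5 + 5·74) = (10951, 740)

74 5
10951 740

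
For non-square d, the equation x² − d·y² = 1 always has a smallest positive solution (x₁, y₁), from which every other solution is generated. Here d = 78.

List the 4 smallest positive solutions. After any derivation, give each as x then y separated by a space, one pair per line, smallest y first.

53 6
5617 636
595349 67410
63101377 7144824

[8; 1,4,1,16] for √78; ℓ=4 ⇒ convergent index 3
step 0: (8, 1)  from 8·(1,0) + (0,1)
…
step 2: (44, 5)  from 4·(9,1) + (8,1)
step 3: (53, 6)  from 1·(44,5) + (9,1)
(x₁, y₁) = (53, 6);  53² − 78·6² = 1 ✓
k=2:  x_2 = 53·53+78·6·6 = 5617,  y_2 = 53·6+6·53 = 636
k=3:  x_3 = 53·5617+78·6·636 = 595349,  y_3 = 53·636+6·5617 = 67410
k=4:  x_4 = 53·595349+78·6·67410 = 63101377,  y_4 = 53·67410+6·595349 = 7144824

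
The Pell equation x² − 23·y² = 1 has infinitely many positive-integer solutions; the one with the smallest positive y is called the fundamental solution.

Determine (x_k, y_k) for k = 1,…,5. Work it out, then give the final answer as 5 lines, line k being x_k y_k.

d=23: √d = [4; 1,3,1,8] (ℓ=4, even), read p_3/q_3
k=0  a_k=4  p_k/q_k = 4/1
k=1  a_k=1  p_k/q_k = 5/1
k=2  a_k=3  p_k/q_k = 19/4
k=3  a_k=1  p_k/q_k = 24/5
fundamental: x₁=24, y₁=5  (since 576 − 23·25 = 1)
k=2:  x_2 = 24·24+23·5·5 = 1151,  y_2 = 24·5+5·24 = 240
k=3:  x_3 = 24·1151+23·5·240 = 55224,  y_3 = 24·240+5·1151 = 11515
k=4:  x_4 = 24·55224+23·5·11515 = 2649601,  y_4 = 24·11515+5·55224 = 552480
k=5:  x_5 = 24·2649601+23·5·552480 = 127125624,  y_5 = 24·552480+5·2649601 = 26507525

24 5
1151 240
55224 11515
2649601 552480
127125624 26507525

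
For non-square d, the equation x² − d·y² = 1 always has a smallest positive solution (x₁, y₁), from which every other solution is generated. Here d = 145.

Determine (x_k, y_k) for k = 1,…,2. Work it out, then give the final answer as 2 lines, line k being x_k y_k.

289 24
167041 13872

d=145: √d = [12; 24] (ℓ=1, odd), read p_1/q_1
k=0  a_k=12  p_k/q_k = 12/1
k=1  a_k=24  p_k/q_k = 289/24
fundamental: x₁=289, y₁=24  (since 83521 − 145·576 = 1)
n=2: (289,24)∘(289,24) = (289·289+145·24·24, 289·24+24·289) = (167041,13872)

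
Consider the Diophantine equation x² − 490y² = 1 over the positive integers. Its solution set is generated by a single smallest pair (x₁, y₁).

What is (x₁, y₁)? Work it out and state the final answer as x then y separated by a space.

√490 = [22; 7,2,1,4,4,4,1,2,7,44, …], period ℓ=10 (even) → k=9
step 0: (22, 1)  from 22·(1,0) + (0,1)
…
step 7: (50315, 2273)  from 1·(40708,1839) + (9607,434)
step 8: (141338, 6385)  from 2·(50315,2273) + (40708,1839)
step 9: (1039681, 46968)  from 7·(141338,6385) + (50315,2273)
fundamental: x₁=1039681, y₁=46968  (since 1080936581761 − 490·2205993024 = 1)

1039681 46968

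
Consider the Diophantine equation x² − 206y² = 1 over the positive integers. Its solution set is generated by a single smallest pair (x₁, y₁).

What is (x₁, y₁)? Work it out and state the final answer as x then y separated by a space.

√206 → a₀=14, period (2,1,5,14,5,1,2,28); ℓ=8 even so k=7
k=0  a_k=14  p_k/q_k = 14/1
k=1  a_k=2  p_k/q_k = 29/2
…
k=5  a_k=5  p_k/q_k = 17539/1222
k=6  a_k=1  p_k/q_k = 20998/1463
k=7  a_k=2  p_k/q_k = 59535/4148
fundamental: x₁=59535, y₁=4148  (since 3544416225 − 206·17205904 = 1)

59535 4148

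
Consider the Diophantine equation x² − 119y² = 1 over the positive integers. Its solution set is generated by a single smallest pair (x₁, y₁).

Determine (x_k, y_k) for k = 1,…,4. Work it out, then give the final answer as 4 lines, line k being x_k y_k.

[10; 1,9,1,20] for √119; ℓ=4 ⇒ convergent index 3
step 0: (10, 1)  from 10·(1,0) + (0,1)
step 1: (11, 1)  from 1·(10,1) + (1,0)
step 2: (109, 10)  from 9·(11,1) + (10,1)
step 3: (120, 11)  from 1·(109,10) + (11,1)
fundamental: x₁=120, y₁=11  (since 14400 − 119·121 = 1)
(x_2, y_2) = (120·120 + 119·11·11, 120·11 + 11·120) = (28799, 2640)
(x_3, y_3) = (120·28799 + 119·11·2640, 120·2640 + 11·28799) = (6911640, 633589)
(x_4, y_4) = (120·6911640 + 119·11·633589, 120·633589 + 11·6911640) = (1658764801, 152058720)

120 11
28799 2640
6911640 633589
1658764801 152058720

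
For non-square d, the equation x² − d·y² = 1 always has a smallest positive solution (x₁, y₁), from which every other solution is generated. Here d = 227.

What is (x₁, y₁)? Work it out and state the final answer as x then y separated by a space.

226 15

[15; 15,30] for √227; ℓ=2 ⇒ convergent index 1
step 0: (15, 1)  from 15·(1,0) + (0,1)
step 1: (226, 15)  from 15·(15,1) + (1,0)
fundamental: x₁=226, y₁=15  (since 51076 − 227·225 = 1)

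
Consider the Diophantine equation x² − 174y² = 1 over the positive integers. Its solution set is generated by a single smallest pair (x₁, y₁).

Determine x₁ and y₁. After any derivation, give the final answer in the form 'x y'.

√174 → a₀=13, period (5,4,5,26); ℓ=4 even so k=3
i=0: a=13 ⇒ p=13, q=1
i=1: a=5 ⇒ p=66, q=5
i=2: a=4 ⇒ p=277, q=21
i=3: a=5 ⇒ p=1451, q=110
→ (1451, 110).  Check: 1451²=2105401, 174·110²=2105400, difference 1.

1451 110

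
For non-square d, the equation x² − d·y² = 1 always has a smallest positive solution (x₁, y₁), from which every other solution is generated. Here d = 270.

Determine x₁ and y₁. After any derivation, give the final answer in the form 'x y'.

√270 → a₀=16, period (2,3,6,3,2,32); ℓ=6 even so k=5
k=0  a_k=16  p_k/q_k = 16/1
…
k=2  a_k=3  p_k/q_k = 115/7
…
k=4  a_k=3  p_k/q_k = 2284/139
k=5  a_k=2  p_k/q_k = 5291/322
→ (5291, 322).  Check: 5291²=27994681, 270·322²=27994680, difference 1.

5291 322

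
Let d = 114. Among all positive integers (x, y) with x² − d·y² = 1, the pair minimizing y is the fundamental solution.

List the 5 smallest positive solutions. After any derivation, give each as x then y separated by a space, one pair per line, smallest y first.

√114 → a₀=10, period (1,2,10,2,1,20); ℓ=6 even so k=5
i=0: a=10 ⇒ p=10, q=1
…
i=4: a=2 ⇒ p=694, q=65
i=5: a=1 ⇒ p=1025, q=96
(x₁, y₁) = (1025, 96);  1025² − 114·96² = 1 ✓
(x_2, y_2) = (1025·1025 + 114·96·96, 1025·96 + 96·1025) = (2101249, 196800)
(x_3, y_3) = (1025·2101249 + 114·96·196800, 1025·196800 + 96·2101249) = (4307559425, 403439904)
(x_4, y_4) = (1025·4307559425 + 114·96·403439904, 1025·403439904 + 96·4307559425) = (8830494720001, 827051606400)
(x_5, y_5) = (1025·8830494720001 + 114·96·827051606400, 1025·827051606400 + 96·8830494720001) = (18102509868442625, 1695455389680096)

1025 96
2101249 196800
4307559425 403439904
8830494720001 827051606400
18102509868442625 1695455389680096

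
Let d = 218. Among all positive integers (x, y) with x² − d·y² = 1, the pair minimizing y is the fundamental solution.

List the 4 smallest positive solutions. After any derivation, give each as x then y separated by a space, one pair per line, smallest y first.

d=218: √d = [14; 1,3,3,1,28] (ℓ=5, odd), read p_9/q_9
k=0  a_k=14  p_k/q_k = 14/1
…
k=3  a_k=3  p_k/q_k = 192/13
k=4  a_k=1  p_k/q_k = 251/17
…
k=7  a_k=3  p_k/q_k = 29633/2007
k=8  a_k=3  p_k/q_k = 96370/6527
k=9  a_k=1  p_k/q_k = 126003/8534
→ (126003, 8534).  Check: 126003²=15876756009, 218·8534²=15876756008, difference 1.
(x_2, y_2) = (126003·126003 + 218·8534·8534, 126003·8534 + 8534·126003) = (31753512017, 2150619204)
(x_3, y_3) = (126003·31753512017 + 218·8534·2150619204, 126003·2150619204 + 8534·31753512017) = (8002075549230099, 541968943114690)
(x_4, y_4) = (126003·8002075549230099 + 218·8534·541968943114690, 126003·541968943114690 + 8534·8002075549230099) = (2016571050827526816577, 136579425476409948936)

126003 8534
31753512017 2150619204
8002075549230099 541968943114690
2016571050827526816577 136579425476409948936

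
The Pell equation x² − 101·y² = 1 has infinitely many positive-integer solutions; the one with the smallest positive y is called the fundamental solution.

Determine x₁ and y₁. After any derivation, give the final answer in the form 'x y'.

√101 = [10; 20, …], period ℓ=1 (odd) → k=1
k=0  a_k=10  p_k/q_k = 10/1
k=1  a_k=20  p_k/q_k = 201/20
(x₁, y₁) = (201, 20);  201² − 101·20² = 1 ✓

201 20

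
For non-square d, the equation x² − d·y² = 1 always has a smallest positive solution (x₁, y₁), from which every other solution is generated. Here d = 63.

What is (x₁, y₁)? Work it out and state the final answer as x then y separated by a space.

8 1

[7; 1,14] for √63; ℓ=2 ⇒ convergent index 1
i=0: a=7 ⇒ p=7, q=1
i=1: a=1 ⇒ p=8, q=1
fundamental: x₁=8, y₁=1  (since 64 − 63·1 = 1)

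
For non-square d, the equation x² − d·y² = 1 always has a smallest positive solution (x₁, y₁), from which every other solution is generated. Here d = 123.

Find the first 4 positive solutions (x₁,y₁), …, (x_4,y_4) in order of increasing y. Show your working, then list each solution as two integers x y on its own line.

122 11
29767 2684
7263026 654885
1772148577 159789256

d=123: √d = [11; 11,22] (ℓ=2, even), read p_1/q_1
a_0=11:  p_0=11·1+0=11,  q_0=11·0+1=1
a_1=11:  p_1=11·11+1=122,  q_1=11·1+0=11
→ (122, 11).  Check: 122²=14884, 123·11²=14883, difference 1.
k=2:  x_2 = 122·122+123·11·11 = 29767,  y_2 = 122·11+11·122 = 2684
k=3:  x_3 = 122·29767+123·11·2684 = 7263026,  y_3 = 122·2684+11·29767 = 654885
k=4:  x_4 = 122·7263026+123·11·654885 = 1772148577,  y_4 = 122·654885+11·7263026 = 159789256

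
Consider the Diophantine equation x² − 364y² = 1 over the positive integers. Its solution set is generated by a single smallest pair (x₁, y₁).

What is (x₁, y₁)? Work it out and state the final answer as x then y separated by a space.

√364 → a₀=19, period (12,1,2,3,1,8,1,3,2,1,12,38); ℓ=12 even so k=11
a_0=19:  p_0=19·1+0=19,  q_0=19·0+1=1
a_1=12:  p_1=12·19+1=229,  q_1=12·1+0=12
…
a_6=8:  p_6=8·3148+2423=27607,  q_6=8·165+127=1447
…
a_8=3:  p_8=3·30755+27607=119872,  q_8=3·1612+1447=6283
…
a_10=1:  p_10=1·270499+119872=390371,  q_10=1·14178+6283=20461
a_11=12:  p_11=12·390371+270499=4954951,  q_11=12·20461+14178=259710
(x₁, y₁) = (4954951, 259710);  4954951² − 364·259710² = 1 ✓

4954951 259710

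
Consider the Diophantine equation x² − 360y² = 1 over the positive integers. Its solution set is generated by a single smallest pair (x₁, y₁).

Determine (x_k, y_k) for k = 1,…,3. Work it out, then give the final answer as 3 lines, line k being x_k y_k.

d=360: √d = [18; 1,36] (ℓ=2, even), read p_1/q_1
k=0  a_k=18  p_k/q_k = 18/1
k=1  a_k=1  p_k/q_k = 19/1
(x₁, y₁) = (19, 1);  19² − 360·1² = 1 ✓
k=2:  x_2 = 19·19+360·1·1 = 721,  y_2 = 19·1+1·19 = 38
k=3:  x_3 = 19·721+360·1·38 = 27379,  y_3 = 19·38+1·721 = 1443

19 1
721 38
27379 1443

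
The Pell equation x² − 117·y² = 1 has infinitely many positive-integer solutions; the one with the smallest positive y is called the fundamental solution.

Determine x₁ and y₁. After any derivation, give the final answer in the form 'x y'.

d=117: √d = [10; 1,4,2,4,1,20] (ℓ=6, even), read p_5/q_5
step 0: (10, 1)  from 10·(1,0) + (0,1)
…
step 4: (530, 49)  from 4·(119,11) + (54,5)
step 5: (649, 60)  from 1·(530,49) + (119,11)
fundamental: x₁=649, y₁=60  (since 421201 − 117·3600 = 1)

649 60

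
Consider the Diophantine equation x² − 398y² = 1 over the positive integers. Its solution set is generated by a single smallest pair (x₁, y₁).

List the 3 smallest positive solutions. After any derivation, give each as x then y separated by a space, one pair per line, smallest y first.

399 20
318401 15960
254083599 12736060

d=398: √d = [19; 1,18,1,38] (ℓ=4, even), read p_3/q_3
k=0  a_k=19  p_k/q_k = 19/1
k=1  a_k=1  p_k/q_k = 20/1
k=2  a_k=18  p_k/q_k = 379/19
k=3  a_k=1  p_k/q_k = 399/20
fundamental: x₁=399, y₁=20  (since 159201 − 398·400 = 1)
k=2:  x_2 = 399·399+398·20·20 = 318401,  y_2 = 399·20+20·399 = 15960
k=3:  x_3 = 399·318401+398·20·15960 = 254083599,  y_3 = 399·15960+20·318401 = 12736060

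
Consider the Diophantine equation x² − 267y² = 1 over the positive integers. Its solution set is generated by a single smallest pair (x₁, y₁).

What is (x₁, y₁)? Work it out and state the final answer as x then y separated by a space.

2402 147

[16; 2,1,15,1,2,32] for √267; ℓ=6 ⇒ convergent index 5
i=0: a=16 ⇒ p=16, q=1
…
i=2: a=1 ⇒ p=49, q=3
i=3: a=15 ⇒ p=768, q=47
i=4: a=1 ⇒ p=817, q=50
i=5: a=2 ⇒ p=2402, q=147
(x₁, y₁) = (2402, 147);  2402² − 267·147² = 1 ✓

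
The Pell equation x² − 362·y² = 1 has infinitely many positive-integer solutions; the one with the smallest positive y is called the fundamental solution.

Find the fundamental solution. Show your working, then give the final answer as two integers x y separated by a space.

d=362: √d = [19; 38] (ℓ=1, odd), read p_1/q_1
k=0  a_k=19  p_k/q_k = 19/1
k=1  a_k=38  p_k/q_k = 723/38
(x₁, y₁) = (723, 38);  723² − 362·38² = 1 ✓

723 38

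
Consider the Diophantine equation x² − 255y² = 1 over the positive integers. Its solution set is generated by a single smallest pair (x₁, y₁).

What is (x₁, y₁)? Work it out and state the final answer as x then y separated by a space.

16 1

√255 = [15; 1,30, …], period ℓ=2 (even) → k=1
a_0=15:  p_0=15·1+0=15,  q_0=15·0+1=1
a_1=1:  p_1=1·15+1=16,  q_1=1·1+0=1
→ (16, 1).  Check: 16²=256, 255·1²=255, difference 1.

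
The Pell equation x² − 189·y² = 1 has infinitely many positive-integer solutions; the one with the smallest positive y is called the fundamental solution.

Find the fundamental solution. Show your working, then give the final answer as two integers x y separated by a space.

d=189: √d = [13; 1,2,1,26] (ℓ=4, even), read p_3/q_3
step 0: (13, 1)  from 13·(1,0) + (0,1)
step 1: (14, 1)  from 1·(13,1) + (1,0)
step 2: (41, 3)  from 2·(14,1) + (13,1)
step 3: (55, 4)  from 1·(41,3) + (14,1)
→ (55, 4).  Check: 55²=3025, 189·4²=3024, difference 1.

55 4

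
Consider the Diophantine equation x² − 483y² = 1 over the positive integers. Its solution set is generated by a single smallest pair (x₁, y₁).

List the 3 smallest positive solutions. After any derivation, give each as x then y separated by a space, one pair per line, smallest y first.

√483 = [21; 1,42, …], period ℓ=2 (even) → k=1
k=0  a_k=21  p_k/q_k = 21/1
k=1  a_k=1  p_k/q_k = 22/1
(x₁, y₁) = (22, 1);  22² − 483·1² = 1 ✓
n=2: (22,1)∘(22,1) = (22·22+483·1·1, 22·1+1·22) = (967,44)
n=3: (967,44)∘(22,1) = (22·967+483·1·44, 22·44+1·967) = (42526,1935)

22 1
967 44
42526 1935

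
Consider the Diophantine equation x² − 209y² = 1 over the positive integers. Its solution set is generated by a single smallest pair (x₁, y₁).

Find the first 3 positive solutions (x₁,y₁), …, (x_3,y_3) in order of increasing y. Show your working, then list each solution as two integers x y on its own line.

d=209: √d = [14; 2,5,3,2,3,5,2,28] (ℓ=8, even), read p_7/q_7
k=0  a_k=14  p_k/q_k = 14/1
k=1  a_k=2  p_k/q_k = 29/2
k=2  a_k=5  p_k/q_k = 159/11
…
k=4  a_k=2  p_k/q_k = 1171/81
…
k=6  a_k=5  p_k/q_k = 21266/1471
k=7  a_k=2  p_k/q_k = 46551/3220
(x₁, y₁) = (46551, 3220);  46551² − 209·3220² = 1 ✓
(46551+3220√209)^2 = 4333991201 + 299788440√209
(46551+3220√209)^3 = 403503248748951 + 27910903337660√209

46551 3220
4333991201 299788440
403503248748951 27910903337660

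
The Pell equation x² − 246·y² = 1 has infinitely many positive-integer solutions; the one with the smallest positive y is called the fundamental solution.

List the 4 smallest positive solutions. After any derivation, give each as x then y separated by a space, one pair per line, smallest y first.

√246 → a₀=15, period (1,2,5,1,14,1,5,2,1,30); ℓ=10 even so k=9
k=0  a_k=15  p_k/q_k = 15/1
k=1  a_k=1  p_k/q_k = 16/1
…
k=4  a_k=1  p_k/q_k = 298/19
…
k=7  a_k=5  p_k/q_k = 28028/1787
k=8  a_k=2  p_k/q_k = 60777/3875
k=9  a_k=1  p_k/q_k = 88805/5662
→ (88805, 5662).  Check: 88805²=7886328025, 246·5662²=7886328024, difference 1.
n=2: (88805,5662)∘(88805,5662) = (88805·88805+246·5662·5662, 88805·5662+5662·88805) = (15772656049,1005627820)
n=3: (15772656049,1005627820)∘(88805,5662) = (88805·15772656049+246·5662·1005627820, 88805·1005627820+5662·15772656049) = (2801381440774085,178609557104538)
n=4: (2801381440774085,178609557104538)∘(88805,5662) = (88805·2801381440774085+246·5662·178609557104538, 88805·178609557104538+5662·2801381440774085) = (497553357680112580801,31722843436331366360)

88805 5662
15772656049 1005627820
2801381440774085 178609557104538
497553357680112580801 31722843436331366360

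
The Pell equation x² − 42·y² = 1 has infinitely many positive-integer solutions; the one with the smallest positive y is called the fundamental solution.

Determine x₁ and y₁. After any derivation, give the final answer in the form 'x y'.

13 2

√42 → a₀=6, period (2,12); ℓ=2 even so k=1
k=0  a_k=6  p_k/q_k = 6/1
k=1  a_k=2  p_k/q_k = 13/2
(x₁, y₁) = (13, 2);  13² − 42·2² = 1 ✓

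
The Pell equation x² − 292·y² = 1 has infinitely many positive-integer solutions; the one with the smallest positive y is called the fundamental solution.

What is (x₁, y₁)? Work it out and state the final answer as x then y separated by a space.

2281249 133500

√292 → a₀=17, period (11,2,1,3,8,3,1,2,11,34); ℓ=10 even so k=9
k=0  a_k=17  p_k/q_k = 17/1
k=1  a_k=11  p_k/q_k = 188/11
k=2  a_k=2  p_k/q_k = 393/23
k=3  a_k=1  p_k/q_k = 581/34
k=4  a_k=3  p_k/q_k = 2136/125
k=5  a_k=8  p_k/q_k = 17669/1034
…
k=7  a_k=1  p_k/q_k = 72812/4261
k=8  a_k=2  p_k/q_k = 200767/11749
k=9  a_k=11  p_k/q_k = 2281249/133500
fundamental: x₁=2281249, y₁=133500  (since 5204097000001 − 292·17822250000 = 1)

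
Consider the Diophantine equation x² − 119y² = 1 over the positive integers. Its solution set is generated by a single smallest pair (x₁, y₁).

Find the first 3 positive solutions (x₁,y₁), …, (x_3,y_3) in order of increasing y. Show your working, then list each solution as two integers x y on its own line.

120 11
28799 2640
6911640 633589

d=119: √d = [10; 1,9,1,20] (ℓ=4, even), read p_3/q_3
step 0: (10, 1)  from 10·(1,0) + (0,1)
step 1: (11, 1)  from 1·(10,1) + (1,0)
step 2: (109, 10)  from 9·(11,1) + (10,1)
step 3: (120, 11)  from 1·(109,10) + (11,1)
fundamental: x₁=120, y₁=11  (since 14400 − 119·121 = 1)
(120+11√119)^2 = 28799 + 2640√119
(120+11√119)^3 = 6911640 + 633589√119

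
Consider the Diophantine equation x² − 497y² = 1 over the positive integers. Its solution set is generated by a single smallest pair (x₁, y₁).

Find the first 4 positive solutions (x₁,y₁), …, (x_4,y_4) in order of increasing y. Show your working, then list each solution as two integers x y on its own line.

[22; 3,2,2,5,6,5,2,2,3,44] for √497; ℓ=10 ⇒ convergent index 9
i=0: a=22 ⇒ p=22, q=1
…
i=8: a=2 ⇒ p=352750, q=15823
i=9: a=3 ⇒ p=1201887, q=53912
(x₁, y₁) = (1201887, 53912);  1201887² − 497·53912² = 1 ✓
(x_2, y_2) = (1201887·1201887 + 497·53912·53912, 1201887·53912 + 53912·1201887) = (2889064721537, 129592263888)
(x_3, y_3) = (1201887·2889064721537 + 497·53912·129592263888, 1201887·129592263888 + 53912·2889064721537) = (6944658661946678751, 311510514535059400)
(x_4, y_4) = (1201887·6944658661946678751 + 497·53912·311510514535059400, 1201887·311510514535059400 + 53912·6944658661946678751) = (16693389930459326703284737, 748800875565868281911712)

1201887 53912
2889064721537 129592263888
6944658661946678751 311510514535059400
16693389930459326703284737 748800875565868281911712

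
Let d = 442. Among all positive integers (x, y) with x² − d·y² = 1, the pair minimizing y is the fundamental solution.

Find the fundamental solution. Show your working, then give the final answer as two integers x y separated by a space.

883 42

[21; 42] for √442; ℓ=1 ⇒ convergent index 1
a_0=21:  p_0=21·1+0=21,  q_0=21·0+1=1
a_1=42:  p_1=42·21+1=883,  q_1=42·1+0=42
fundamental: x₁=883, y₁=42  (since 779689 − 442·1764 = 1)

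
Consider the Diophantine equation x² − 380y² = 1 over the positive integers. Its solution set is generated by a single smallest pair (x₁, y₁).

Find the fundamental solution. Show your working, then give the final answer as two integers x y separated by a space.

39 2

√380 = [19; 2,38, …], period ℓ=2 (even) → k=1
i=0: a=19 ⇒ p=19, q=1
i=1: a=2 ⇒ p=39, q=2
→ (39, 2).  Check: 39²=1521, 380·2²=1520, difference 1.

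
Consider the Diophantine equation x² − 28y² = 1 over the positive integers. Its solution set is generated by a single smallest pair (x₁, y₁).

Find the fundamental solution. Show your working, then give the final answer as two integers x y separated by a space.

127 24

[5; 3,2,3,10] for √28; ℓ=4 ⇒ convergent index 3
k=0  a_k=5  p_k/q_k = 5/1
…
k=2  a_k=2  p_k/q_k = 37/7
k=3  a_k=3  p_k/q_k = 127/24
fundamental: x₁=127, y₁=24  (since 16129 − 28·576 = 1)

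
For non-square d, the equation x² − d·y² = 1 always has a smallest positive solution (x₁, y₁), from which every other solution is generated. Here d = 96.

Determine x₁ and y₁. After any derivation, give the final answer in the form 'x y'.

√96 → a₀=9, period (1,3,1,18); ℓ=4 even so k=3
step 0: (9, 1)  from 9·(1,0) + (0,1)
step 1: (10, 1)  from 1·(9,1) + (1,0)
step 2: (39, 4)  from 3·(10,1) + (9,1)
step 3: (49, 5)  from 1·(39,4) + (10,1)
(x₁, y₁) = (49, 5);  49² − 96·5² = 1 ✓

49 5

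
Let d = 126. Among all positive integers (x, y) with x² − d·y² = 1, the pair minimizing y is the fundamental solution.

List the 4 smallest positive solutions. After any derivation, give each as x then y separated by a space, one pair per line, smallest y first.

d=126: √d = [11; 4,2,4,22] (ℓ=4, even), read p_3/q_3
k=0  a_k=11  p_k/q_k = 11/1
…
k=2  a_k=2  p_k/q_k = 101/9
k=3  a_k=4  p_k/q_k = 449/40
(x₁, y₁) = (449, 40);  449² − 126·40² = 1 ✓
(x_2, y_2) = (449·449 + 126·40·40, 449·40 + 40·449) = (403201, 35920)
(x_3, y_3) = (449·403201 + 126·40·35920, 449·35920 + 40·403201) = (362074049, 32256120)
(x_4, y_4) = (449·362074049 + 126·40·32256120, 449·32256120 + 40·362074049) = (325142092801, 28965959840)

449 40
403201 35920
362074049 32256120
325142092801 28965959840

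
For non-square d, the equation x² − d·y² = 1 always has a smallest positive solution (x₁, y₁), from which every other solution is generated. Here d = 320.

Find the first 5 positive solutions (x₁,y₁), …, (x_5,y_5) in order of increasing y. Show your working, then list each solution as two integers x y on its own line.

161 9
51841 2898
16692641 933147
5374978561 300470436
1730726404001 96750547245

d=320: √d = [17; 1,7,1,34] (ℓ=4, even), read p_3/q_3
i=0: a=17 ⇒ p=17, q=1
i=1: a=1 ⇒ p=18, q=1
i=2: a=7 ⇒ p=143, q=8
i=3: a=1 ⇒ p=161, q=9
(x₁, y₁) = (161, 9);  161² − 320·9² = 1 ✓
(161+9√320)^2 = 51841 + 2898√320
(161+9√320)^3 = 16692641 + 933147√320
(161+9√320)^4 = 5374978561 + 300470436√320
(161+9√320)^5 = 1730726404001 + 96750547245√320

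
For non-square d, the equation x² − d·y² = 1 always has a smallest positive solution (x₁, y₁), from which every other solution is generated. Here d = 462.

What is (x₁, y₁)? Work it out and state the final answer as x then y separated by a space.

√462 = [21; 2,42, …], period ℓ=2 (even) → k=1
a_0=21:  p_0=21·1+0=21,  q_0=21·0+1=1
a_1=2:  p_1=2·21+1=43,  q_1=2·1+0=2
(x₁, y₁) = (43, 2);  43² − 462·2² = 1 ✓

43 2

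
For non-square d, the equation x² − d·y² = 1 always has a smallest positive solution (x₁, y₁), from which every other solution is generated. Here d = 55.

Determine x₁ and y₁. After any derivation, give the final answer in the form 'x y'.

[7; 2,2,2,14] for √55; ℓ=4 ⇒ convergent index 3
k=0  a_k=7  p_k/q_k = 7/1
…
k=2  a_k=2  p_k/q_k = 37/5
k=3  a_k=2  p_k/q_k = 89/12
→ (89, 12).  Check: 89²=7921, 55·12²=7920, difference 1.

89 12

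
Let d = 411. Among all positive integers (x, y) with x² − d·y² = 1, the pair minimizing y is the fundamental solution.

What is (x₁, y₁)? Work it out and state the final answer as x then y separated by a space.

49730 2453

d=411: √d = [20; 3,1,1,1,19,1,1,1,3,40] (ℓ=10, even), read p_9/q_9
k=0  a_k=20  p_k/q_k = 20/1
…
k=2  a_k=1  p_k/q_k = 81/4
…
k=4  a_k=1  p_k/q_k = 223/11
…
k=8  a_k=1  p_k/q_k = 13583/670
k=9  a_k=3  p_k/q_k = 49730/2453
(x₁, y₁) = (49730, 2453);  49730² − 411·2453² = 1 ✓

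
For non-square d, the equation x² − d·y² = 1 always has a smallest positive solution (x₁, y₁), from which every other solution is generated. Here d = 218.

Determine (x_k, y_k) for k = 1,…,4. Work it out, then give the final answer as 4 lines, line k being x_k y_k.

√218 = [14; 1,3,3,1,28, …], period ℓ=5 (odd) → k=9
k=0  a_k=14  p_k/q_k = 14/1
…
k=8  a_k=3  p_k/q_k = 96370/6527
k=9  a_k=1  p_k/q_k = 126003/8534
→ (126003, 8534).  Check: 126003²=15876756009, 218·8534²=15876756008, difference 1.
k=2:  x_2 = 126003·126003+218·8534·8534 = 31753512017,  y_2 = 126003·8534+8534·126003 = 2150619204
k=3:  x_3 = 126003·31753512017+218·8534·2150619204 = 8002075549230099,  y_3 = 126003·2150619204+8534·31753512017 = 541968943114690
k=4:  x_4 = 126003·8002075549230099+218·8534·541968943114690 = 2016571050827526816577,  y_4 = 126003·541968943114690+8534·8002075549230099 = 136579425476409948936

126003 8534
31753512017 2150619204
8002075549230099 541968943114690
2016571050827526816577 136579425476409948936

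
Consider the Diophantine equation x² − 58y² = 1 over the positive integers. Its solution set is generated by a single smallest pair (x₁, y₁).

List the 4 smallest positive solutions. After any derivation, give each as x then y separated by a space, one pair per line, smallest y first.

19603 2574
768555217 100916244
30131975818099 3956522259690
1181354243155834177 155119411612489896

d=58: √d = [7; 1,1,1,1,1,1,14] (ℓ=7, odd), read p_13/q_13
k=0  a_k=7  p_k/q_k = 7/1
…
k=3  a_k=1  p_k/q_k = 23/3
k=4  a_k=1  p_k/q_k = 38/5
k=5  a_k=1  p_k/q_k = 61/8
…
k=8  a_k=1  p_k/q_k = 1546/203
k=9  a_k=1  p_k/q_k = 2993/393
k=10  a_k=1  p_k/q_k = 4539/596
k=11  a_k=1  p_k/q_k = 7532/989
k=12  a_k=1  p_k/q_k = 12071/1585
k=13  a_k=1  p_k/q_k = 19603/2574
→ (19603, 2574).  Check: 19603²=384277609, 58·2574²=384277608, difference 1.
(19603+2574√58)^2 = 768555217 + 100916244√58
(19603+2574√58)^3 = 30131975818099 + 3956522259690√58
(19603+2574√58)^4 = 1181354243155834177 + 155119411612489896√58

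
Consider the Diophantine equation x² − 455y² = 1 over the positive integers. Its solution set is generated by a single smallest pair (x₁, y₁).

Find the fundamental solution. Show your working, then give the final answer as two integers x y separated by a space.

64 3

[21; 3,42] for √455; ℓ=2 ⇒ convergent index 1
a_0=21:  p_0=21·1+0=21,  q_0=21·0+1=1
a_1=3:  p_1=3·21+1=64,  q_1=3·1+0=3
→ (64, 3).  Check: 64²=4096, 455·3²=4095, difference 1.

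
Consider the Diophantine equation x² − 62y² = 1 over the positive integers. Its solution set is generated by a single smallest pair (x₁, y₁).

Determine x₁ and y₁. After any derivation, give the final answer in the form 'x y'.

[7; 1,6,1,14] for √62; ℓ=4 ⇒ convergent index 3
k=0  a_k=7  p_k/q_k = 7/1
k=1  a_k=1  p_k/q_k = 8/1
k=2  a_k=6  p_k/q_k = 55/7
k=3  a_k=1  p_k/q_k = 63/8
(x₁, y₁) = (63, 8);  63² − 62·8² = 1 ✓

63 8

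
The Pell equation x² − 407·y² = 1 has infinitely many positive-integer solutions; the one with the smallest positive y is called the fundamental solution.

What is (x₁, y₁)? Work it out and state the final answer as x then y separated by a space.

[20; 5,1,2,1,5,40] for √407; ℓ=6 ⇒ convergent index 5
step 0: (20, 1)  from 20·(1,0) + (0,1)
…
step 2: (121, 6)  from 1·(101,5) + (20,1)
…
step 4: (464, 23)  from 1·(343,17) + (121,6)
step 5: (2663, 132)  from 5·(464,23) + (343,17)
(x₁, y₁) = (2663, 132);  2663² − 407·132² = 1 ✓

2663 132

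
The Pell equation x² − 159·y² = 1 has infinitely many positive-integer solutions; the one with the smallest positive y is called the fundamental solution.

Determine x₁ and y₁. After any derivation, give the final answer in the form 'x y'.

1324 105

[12; 1,1,1,1,3,1,1,1,1,24] for √159; ℓ=10 ⇒ convergent index 9
i=0: a=12 ⇒ p=12, q=1
…
i=4: a=1 ⇒ p=63, q=5
…
i=8: a=1 ⇒ p=807, q=64
i=9: a=1 ⇒ p=1324, q=105
(x₁, y₁) = (1324, 105);  1324² − 159·105² = 1 ✓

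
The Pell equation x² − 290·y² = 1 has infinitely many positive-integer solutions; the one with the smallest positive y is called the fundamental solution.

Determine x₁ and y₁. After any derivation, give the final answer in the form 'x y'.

579 34

√290 → a₀=17, period (34); ℓ=1 odd so k=1
i=0: a=17 ⇒ p=17, q=1
i=1: a=34 ⇒ p=579, q=34
fundamental: x₁=579, y₁=34  (since 335241 − 290·1156 = 1)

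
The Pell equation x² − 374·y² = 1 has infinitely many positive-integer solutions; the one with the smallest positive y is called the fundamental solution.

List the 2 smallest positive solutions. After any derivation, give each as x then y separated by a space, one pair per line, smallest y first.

√374 = [19; 2,1,18,1,2,38, …], period ℓ=6 (even) → k=5
a_0=19:  p_0=19·1+0=19,  q_0=19·0+1=1
…
a_2=1:  p_2=1·39+19=58,  q_2=1·2+1=3
a_3=18:  p_3=18·58+39=1083,  q_3=18·3+2=56
a_4=1:  p_4=1·1083+58=1141,  q_4=1·56+3=59
a_5=2:  p_5=2·1141+1083=3365,  q_5=2·59+56=174
fundamental: x₁=3365, y₁=174  (since 11323225 − 374·30276 = 1)
(x_2, y_2) = (3365·3365 + 374·174·174, 3365·174 + 174·3365) = (22646449, 1171020)

3365 174
22646449 1171020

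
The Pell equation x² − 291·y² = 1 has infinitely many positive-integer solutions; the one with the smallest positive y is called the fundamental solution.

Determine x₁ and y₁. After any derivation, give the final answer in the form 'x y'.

290 17

√291 → a₀=17, period (17,34); ℓ=2 even so k=1
k=0  a_k=17  p_k/q_k = 17/1
k=1  a_k=17  p_k/q_k = 290/17
→ (290, 17).  Check: 290²=84100, 291·17²=84099, difference 1.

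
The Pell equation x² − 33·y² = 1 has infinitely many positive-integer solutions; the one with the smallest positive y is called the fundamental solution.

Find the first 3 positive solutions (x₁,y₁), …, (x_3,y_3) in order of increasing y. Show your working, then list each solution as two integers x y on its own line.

23 4
1057 184
48599 8460

√33 → a₀=5, period (1,2,1,10); ℓ=4 even so k=3
k=0  a_k=5  p_k/q_k = 5/1
…
k=2  a_k=2  p_k/q_k = 17/3
k=3  a_k=1  p_k/q_k = 23/4
(x₁, y₁) = (23, 4);  23² − 33·4² = 1 ✓
n=2: (23,4)∘(23,4) = (23·23+33·4·4, 23·4+4·23) = (1057,184)
n=3: (1057,184)∘(23,4) = (23·1057+33·4·184, 23·184+4·1057) = (48599,8460)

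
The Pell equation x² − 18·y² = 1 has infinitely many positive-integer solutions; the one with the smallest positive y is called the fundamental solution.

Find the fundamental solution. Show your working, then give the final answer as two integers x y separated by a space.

[4; 4,8] for √18; ℓ=2 ⇒ convergent index 1
k=0  a_k=4  p_k/q_k = 4/1
k=1  a_k=4  p_k/q_k = 17/4
→ (17, 4).  Check: 17²=289, 18·4²=288, difference 1.

17 4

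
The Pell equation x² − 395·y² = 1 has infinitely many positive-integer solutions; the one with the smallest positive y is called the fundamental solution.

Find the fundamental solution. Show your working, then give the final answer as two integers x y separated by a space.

159 8

√395 = [19; 1,6,1,38, …], period ℓ=4 (even) → k=3
k=0  a_k=19  p_k/q_k = 19/1
k=1  a_k=1  p_k/q_k = 20/1
k=2  a_k=6  p_k/q_k = 139/7
k=3  a_k=1  p_k/q_k = 159/8
→ (159, 8).  Check: 159²=25281, 395·8²=25280, difference 1.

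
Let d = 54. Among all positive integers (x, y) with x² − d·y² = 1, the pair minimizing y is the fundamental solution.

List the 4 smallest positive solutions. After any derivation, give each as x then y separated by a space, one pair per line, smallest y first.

[7; 2,1,6,1,2,14] for √54; ℓ=6 ⇒ convergent index 5
a_0=7:  p_0=7·1+0=7,  q_0=7·0+1=1
…
a_2=1:  p_2=1·15+7=22,  q_2=1·2+1=3
…
a_4=1:  p_4=1·147+22=169,  q_4=1·20+3=23
a_5=2:  p_5=2·169+147=485,  q_5=2·23+20=66
→ (485, 66).  Check: 485²=235225, 54·66²=235224, difference 1.
n=2: (485,66)∘(485,66) = (485·485+54·66·66, 485·66+66·485) = (470449,64020)
n=3: (470449,64020)∘(485,66) = (485·470449+54·66·64020, 485·64020+66·470449) = (456335045,62099334)
n=4: (456335045,62099334)∘(485,66) = (485·456335045+54·66·62099334, 485·62099334+66·456335045) = (442644523201,60236289960)

485 66
470449 64020
456335045 62099334
442644523201 60236289960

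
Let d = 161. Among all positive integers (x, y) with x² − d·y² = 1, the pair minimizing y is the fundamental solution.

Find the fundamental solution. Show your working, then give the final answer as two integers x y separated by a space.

11775 928

√161 = [12; 1,2,4,1,2,1,4,2,1,24, …], period ℓ=10 (even) → k=9
a_0=12:  p_0=12·1+0=12,  q_0=12·0+1=1
a_1=1:  p_1=1·12+1=13,  q_1=1·1+0=1
a_2=2:  p_2=2·13+12=38,  q_2=2·1+1=3
a_3=4:  p_3=4·38+13=165,  q_3=4·3+1=13
a_4=1:  p_4=1·165+38=203,  q_4=1·13+3=16
a_5=2:  p_5=2·203+165=571,  q_5=2·16+13=45
a_6=1:  p_6=1·571+203=774,  q_6=1·45+16=61
a_7=4:  p_7=4·774+571=3667,  q_7=4·61+45=289
a_8=2:  p_8=2·3667+774=8108,  q_8=2·289+61=639
a_9=1:  p_9=1·8108+3667=11775,  q_9=1·639+289=928
fundamental: x₁=11775, y₁=928  (since 138650625 − 161·861184 = 1)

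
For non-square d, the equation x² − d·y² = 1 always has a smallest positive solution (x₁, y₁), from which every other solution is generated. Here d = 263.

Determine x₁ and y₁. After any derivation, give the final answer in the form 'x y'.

d=263: √d = [16; 4,1,1,1,1,15,1,1,1,1,4,32] (ℓ=12, even), read p_11/q_11
k=0  a_k=16  p_k/q_k = 16/1
…
k=7  a_k=1  p_k/q_k = 6195/382
k=8  a_k=1  p_k/q_k = 12017/741
k=9  a_k=1  p_k/q_k = 18212/1123
k=10  a_k=1  p_k/q_k = 30229/1864
k=11  a_k=4  p_k/q_k = 139128/8579
fundamental: x₁=139128, y₁=8579  (since 19356600384 − 263·73599241 = 1)

139128 8579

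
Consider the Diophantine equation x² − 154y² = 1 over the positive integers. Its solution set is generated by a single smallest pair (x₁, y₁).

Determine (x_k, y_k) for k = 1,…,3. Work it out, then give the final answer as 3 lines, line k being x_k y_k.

21295 1716
906954049 73084440
38627172925615 3112666297884

d=154: √d = [12; 2,2,3,1,2,1,3,2,2,24] (ℓ=10, even), read p_9/q_9
i=0: a=12 ⇒ p=12, q=1
i=1: a=2 ⇒ p=25, q=2
i=2: a=2 ⇒ p=62, q=5
…
i=4: a=1 ⇒ p=273, q=22
…
i=6: a=1 ⇒ p=1030, q=83
i=7: a=3 ⇒ p=3847, q=310
i=8: a=2 ⇒ p=8724, q=703
i=9: a=2 ⇒ p=21295, q=1716
(x₁, y₁) = (21295, 1716);  21295² − 154·1716² = 1 ✓
n=2: (21295,1716)∘(21295,1716) = (21295·21295+154·1716·1716, 21295·1716+1716·21295) = (906954049,73084440)
n=3: (906954049,73084440)∘(21295,1716) = (21295·906954049+154·1716·73084440, 21295·73084440+1716·906954049) = (38627172925615,3112666297884)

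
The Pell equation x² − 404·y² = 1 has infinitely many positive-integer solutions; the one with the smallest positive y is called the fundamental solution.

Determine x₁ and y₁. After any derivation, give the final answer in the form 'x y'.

201 10

√404 = [20; 10,40, …], period ℓ=2 (even) → k=1
step 0: (20, 1)  from 20·(1,0) + (0,1)
step 1: (201, 10)  from 10·(20,1) + (1,0)
→ (201, 10).  Check: 201²=40401, 404·10²=40400, difference 1.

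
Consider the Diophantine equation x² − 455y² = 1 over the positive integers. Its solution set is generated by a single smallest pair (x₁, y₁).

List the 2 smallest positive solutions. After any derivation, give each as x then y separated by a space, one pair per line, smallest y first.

64 3
8191 384

√455 = [21; 3,42, …], period ℓ=2 (even) → k=1
a_0=21:  p_0=21·1+0=21,  q_0=21·0+1=1
a_1=3:  p_1=3·21+1=64,  q_1=3·1+0=3
(x₁, y₁) = (64, 3);  64² − 455·3² = 1 ✓
(64+3√455)^2 = 8191 + 384√455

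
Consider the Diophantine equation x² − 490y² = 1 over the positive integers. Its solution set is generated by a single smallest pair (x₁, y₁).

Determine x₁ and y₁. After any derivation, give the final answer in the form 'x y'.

d=490: √d = [22; 7,2,1,4,4,4,1,2,7,44] (ℓ=10, even), read p_9/q_9
a_0=22:  p_0=22·1+0=22,  q_0=22·0+1=1
a_1=7:  p_1=7·22+1=155,  q_1=7·1+0=7
a_2=2:  p_2=2·155+22=332,  q_2=2·7+1=15
a_3=1:  p_3=1·332+155=487,  q_3=1·15+7=22
a_4=4:  p_4=4·487+332=2280,  q_4=4·22+15=103
a_5=4:  p_5=4·2280+487=9607,  q_5=4·103+22=434
…
a_7=1:  p_7=1·40708+9607=50315,  q_7=1·1839+434=2273
a_8=2:  p_8=2·50315+40708=141338,  q_8=2·2273+1839=6385
a_9=7:  p_9=7·141338+50315=1039681,  q_9=7·6385+2273=46968
(x₁, y₁) = (1039681, 46968);  1039681² − 490·46968² = 1 ✓

1039681 46968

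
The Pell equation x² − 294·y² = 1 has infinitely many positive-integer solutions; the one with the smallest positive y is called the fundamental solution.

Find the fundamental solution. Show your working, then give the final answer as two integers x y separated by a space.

4801 280

d=294: √d = [17; 6,1,4,1,6,34] (ℓ=6, even), read p_5/q_5
step 0: (17, 1)  from 17·(1,0) + (0,1)
step 1: (103, 6)  from 6·(17,1) + (1,0)
step 2: (120, 7)  from 1·(103,6) + (17,1)
…
step 4: (703, 41)  from 1·(583,34) + (120,7)
step 5: (4801, 280)  from 6·(703,41) + (583,34)
→ (4801, 280).  Check: 4801²=23049601, 294·280²=23049600, difference 1.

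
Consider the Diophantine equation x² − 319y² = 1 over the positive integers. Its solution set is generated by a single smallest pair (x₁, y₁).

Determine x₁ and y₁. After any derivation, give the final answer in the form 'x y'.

√319 → a₀=17, period (1,6,5,1,4,…,6,1,34); ℓ=14 even so k=13
a_0=17:  p_0=17·1+0=17,  q_0=17·0+1=1
…
a_2=6:  p_2=6·18+17=125,  q_2=6·1+1=7
…
a_4=1:  p_4=1·643+125=768,  q_4=1·36+7=43
a_5=4:  p_5=4·768+643=3715,  q_5=4·43+36=208
a_6=3:  p_6=3·3715+768=11913,  q_6=3·208+43=667
a_7=1:  p_7=1·11913+3715=15628,  q_7=1·667+208=875
a_8=3:  p_8=3·15628+11913=58797,  q_8=3·875+667=3292
a_9=4:  p_9=4·58797+15628=250816,  q_9=4·3292+875=14043
a_10=1:  p_10=1·250816+58797=309613,  q_10=1·14043+3292=17335
a_11=5:  p_11=5·309613+250816=1798881,  q_11=5·17335+14043=100718
a_12=6:  p_12=6·1798881+309613=11102899,  q_12=6·100718+17335=621643
a_13=1:  p_13=1·11102899+1798881=12901780,  q_13=1·621643+100718=722361
fundamental: x₁=12901780, y₁=722361  (since 166455927168400 − 319·521805414321 = 1)

12901780 722361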